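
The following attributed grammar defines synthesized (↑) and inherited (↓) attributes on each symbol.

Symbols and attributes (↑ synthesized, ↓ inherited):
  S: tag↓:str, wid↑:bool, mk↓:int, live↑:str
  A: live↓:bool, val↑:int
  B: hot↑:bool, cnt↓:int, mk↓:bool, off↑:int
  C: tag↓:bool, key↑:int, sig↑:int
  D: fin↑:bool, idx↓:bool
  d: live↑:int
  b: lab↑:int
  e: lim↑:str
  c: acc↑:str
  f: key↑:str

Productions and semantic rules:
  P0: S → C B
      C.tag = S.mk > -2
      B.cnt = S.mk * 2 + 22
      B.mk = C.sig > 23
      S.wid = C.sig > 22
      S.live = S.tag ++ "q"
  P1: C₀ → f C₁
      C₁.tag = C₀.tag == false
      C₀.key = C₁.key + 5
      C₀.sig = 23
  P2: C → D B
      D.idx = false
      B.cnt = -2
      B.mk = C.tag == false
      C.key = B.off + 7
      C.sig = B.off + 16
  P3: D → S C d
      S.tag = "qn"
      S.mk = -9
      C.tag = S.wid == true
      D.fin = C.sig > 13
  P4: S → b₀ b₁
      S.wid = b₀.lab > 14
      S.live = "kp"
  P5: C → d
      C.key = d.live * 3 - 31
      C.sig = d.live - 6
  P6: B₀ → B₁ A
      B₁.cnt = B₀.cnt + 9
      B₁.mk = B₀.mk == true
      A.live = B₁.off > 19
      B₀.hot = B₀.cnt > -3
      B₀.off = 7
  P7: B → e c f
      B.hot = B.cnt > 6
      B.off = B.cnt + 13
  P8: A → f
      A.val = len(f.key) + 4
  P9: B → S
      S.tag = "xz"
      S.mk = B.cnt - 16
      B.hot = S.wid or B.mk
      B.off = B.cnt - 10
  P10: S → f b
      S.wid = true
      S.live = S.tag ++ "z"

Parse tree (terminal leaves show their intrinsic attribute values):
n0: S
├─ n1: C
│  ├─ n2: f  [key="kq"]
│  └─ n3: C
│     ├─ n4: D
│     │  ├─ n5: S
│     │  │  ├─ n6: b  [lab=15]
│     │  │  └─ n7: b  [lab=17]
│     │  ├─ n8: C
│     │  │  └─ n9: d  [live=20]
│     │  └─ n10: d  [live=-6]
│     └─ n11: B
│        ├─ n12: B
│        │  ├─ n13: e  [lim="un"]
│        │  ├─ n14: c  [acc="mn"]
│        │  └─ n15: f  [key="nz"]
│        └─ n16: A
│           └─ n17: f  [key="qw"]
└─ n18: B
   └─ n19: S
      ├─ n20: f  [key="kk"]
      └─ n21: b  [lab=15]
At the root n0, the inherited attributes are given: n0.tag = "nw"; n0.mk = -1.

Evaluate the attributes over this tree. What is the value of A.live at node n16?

1. n0.tag = "nw"  [given at root]
2. n0.mk = -1  [given at root]
3. n1.tag = true  [S.mk > -2]
4. n2.key = "kq"  [terminal]
5. n3.tag = false  [C₀.tag == false]
6. n4.idx = false  [false]
7. n5.tag = "qn"  ["qn"]
8. n5.mk = -9  [-9]
9. n6.lab = 15  [terminal]
10. n7.lab = 17  [terminal]
11. n5.wid = true  [b₀.lab > 14]
12. n5.live = "kp"  ["kp"]
13. n8.tag = true  [S.wid == true]
14. n9.live = 20  [terminal]
15. n8.key = 29  [d.live * 3 - 31]
16. n8.sig = 14  [d.live - 6]
17. n10.live = -6  [terminal]
18. n4.fin = true  [C.sig > 13]
19. n11.cnt = -2  [-2]
20. n11.mk = true  [C.tag == false]
21. n12.cnt = 7  [B₀.cnt + 9]
22. n12.mk = true  [B₀.mk == true]
23. n13.lim = "un"  [terminal]
24. n14.acc = "mn"  [terminal]
25. n15.key = "nz"  [terminal]
26. n12.hot = true  [B.cnt > 6]
27. n12.off = 20  [B.cnt + 13]
28. n16.live = true  [B₁.off > 19]
29. n17.key = "qw"  [terminal]
30. n16.val = 6  [len(f.key) + 4]
31. n11.hot = true  [B₀.cnt > -3]
32. n11.off = 7  [7]
33. n3.key = 14  [B.off + 7]
34. n3.sig = 23  [B.off + 16]
35. n1.key = 19  [C₁.key + 5]
36. n1.sig = 23  [23]
37. n18.cnt = 20  [S.mk * 2 + 22]
38. n18.mk = false  [C.sig > 23]
39. n19.tag = "xz"  ["xz"]
40. n19.mk = 4  [B.cnt - 16]
41. n20.key = "kk"  [terminal]
42. n21.lab = 15  [terminal]
43. n19.wid = true  [true]
44. n19.live = "xzz"  [S.tag ++ "z"]
45. n18.hot = true  [S.wid or B.mk]
46. n18.off = 10  [B.cnt - 10]
47. n0.wid = true  [C.sig > 22]
48. n0.live = "nwq"  [S.tag ++ "q"]

true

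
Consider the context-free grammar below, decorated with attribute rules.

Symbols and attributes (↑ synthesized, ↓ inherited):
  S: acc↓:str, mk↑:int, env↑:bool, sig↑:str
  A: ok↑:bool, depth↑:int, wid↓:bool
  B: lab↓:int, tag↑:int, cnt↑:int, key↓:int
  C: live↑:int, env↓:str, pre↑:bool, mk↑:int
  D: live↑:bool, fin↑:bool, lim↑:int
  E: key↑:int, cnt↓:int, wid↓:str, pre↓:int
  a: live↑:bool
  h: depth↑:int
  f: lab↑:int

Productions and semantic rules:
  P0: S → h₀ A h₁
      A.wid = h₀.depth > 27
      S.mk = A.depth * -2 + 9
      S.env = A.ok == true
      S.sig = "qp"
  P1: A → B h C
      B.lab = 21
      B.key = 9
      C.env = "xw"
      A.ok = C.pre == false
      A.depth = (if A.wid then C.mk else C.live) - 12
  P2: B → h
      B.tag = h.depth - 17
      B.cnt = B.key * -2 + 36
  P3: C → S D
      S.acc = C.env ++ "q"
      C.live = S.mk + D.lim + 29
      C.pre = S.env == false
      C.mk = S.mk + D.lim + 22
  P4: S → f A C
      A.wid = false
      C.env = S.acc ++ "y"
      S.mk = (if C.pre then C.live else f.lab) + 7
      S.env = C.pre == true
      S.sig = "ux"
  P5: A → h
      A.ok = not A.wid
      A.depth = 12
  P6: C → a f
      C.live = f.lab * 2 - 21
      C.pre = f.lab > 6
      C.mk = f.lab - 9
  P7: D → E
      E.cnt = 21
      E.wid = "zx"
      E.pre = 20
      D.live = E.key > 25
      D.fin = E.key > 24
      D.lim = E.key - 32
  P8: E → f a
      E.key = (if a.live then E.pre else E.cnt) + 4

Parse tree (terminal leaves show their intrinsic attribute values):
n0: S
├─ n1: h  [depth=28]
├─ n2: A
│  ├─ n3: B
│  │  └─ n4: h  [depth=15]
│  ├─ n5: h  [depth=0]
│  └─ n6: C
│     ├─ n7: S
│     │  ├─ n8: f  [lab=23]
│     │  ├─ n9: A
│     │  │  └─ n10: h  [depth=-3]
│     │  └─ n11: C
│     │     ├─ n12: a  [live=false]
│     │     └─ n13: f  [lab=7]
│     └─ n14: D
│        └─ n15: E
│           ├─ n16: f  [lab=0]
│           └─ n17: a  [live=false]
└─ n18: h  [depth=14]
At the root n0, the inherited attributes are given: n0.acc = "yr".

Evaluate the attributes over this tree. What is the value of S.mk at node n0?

1. n0.acc = "yr"  [given at root]
2. n1.depth = 28  [terminal]
3. n2.wid = true  [h₀.depth > 27]
4. n3.lab = 21  [21]
5. n3.key = 9  [9]
6. n4.depth = 15  [terminal]
7. n3.tag = -2  [h.depth - 17]
8. n3.cnt = 18  [B.key * -2 + 36]
9. n5.depth = 0  [terminal]
10. n6.env = "xw"  ["xw"]
11. n7.acc = "xwq"  [C.env ++ "q"]
12. n8.lab = 23  [terminal]
13. n9.wid = false  [false]
14. n10.depth = -3  [terminal]
15. n9.ok = true  [not A.wid]
16. n9.depth = 12  [12]
17. n11.env = "xwqy"  [S.acc ++ "y"]
18. n12.live = false  [terminal]
19. n13.lab = 7  [terminal]
20. n11.live = -7  [f.lab * 2 - 21]
21. n11.pre = true  [f.lab > 6]
22. n11.mk = -2  [f.lab - 9]
23. n7.mk = 0  [(if C.pre then C.live else f.lab) + 7]
24. n7.env = true  [C.pre == true]
25. n7.sig = "ux"  ["ux"]
26. n15.cnt = 21  [21]
27. n15.wid = "zx"  ["zx"]
28. n15.pre = 20  [20]
29. n16.lab = 0  [terminal]
30. n17.live = false  [terminal]
31. n15.key = 25  [(if a.live then E.pre else E.cnt) + 4]
32. n14.live = false  [E.key > 25]
33. n14.fin = true  [E.key > 24]
34. n14.lim = -7  [E.key - 32]
35. n6.live = 22  [S.mk + D.lim + 29]
36. n6.pre = false  [S.env == false]
37. n6.mk = 15  [S.mk + D.lim + 22]
38. n2.ok = true  [C.pre == false]
39. n2.depth = 3  [(if A.wid then C.mk else C.live) - 12]
40. n18.depth = 14  [terminal]
41. n0.mk = 3  [A.depth * -2 + 9]
42. n0.env = true  [A.ok == true]
43. n0.sig = "qp"  ["qp"]

3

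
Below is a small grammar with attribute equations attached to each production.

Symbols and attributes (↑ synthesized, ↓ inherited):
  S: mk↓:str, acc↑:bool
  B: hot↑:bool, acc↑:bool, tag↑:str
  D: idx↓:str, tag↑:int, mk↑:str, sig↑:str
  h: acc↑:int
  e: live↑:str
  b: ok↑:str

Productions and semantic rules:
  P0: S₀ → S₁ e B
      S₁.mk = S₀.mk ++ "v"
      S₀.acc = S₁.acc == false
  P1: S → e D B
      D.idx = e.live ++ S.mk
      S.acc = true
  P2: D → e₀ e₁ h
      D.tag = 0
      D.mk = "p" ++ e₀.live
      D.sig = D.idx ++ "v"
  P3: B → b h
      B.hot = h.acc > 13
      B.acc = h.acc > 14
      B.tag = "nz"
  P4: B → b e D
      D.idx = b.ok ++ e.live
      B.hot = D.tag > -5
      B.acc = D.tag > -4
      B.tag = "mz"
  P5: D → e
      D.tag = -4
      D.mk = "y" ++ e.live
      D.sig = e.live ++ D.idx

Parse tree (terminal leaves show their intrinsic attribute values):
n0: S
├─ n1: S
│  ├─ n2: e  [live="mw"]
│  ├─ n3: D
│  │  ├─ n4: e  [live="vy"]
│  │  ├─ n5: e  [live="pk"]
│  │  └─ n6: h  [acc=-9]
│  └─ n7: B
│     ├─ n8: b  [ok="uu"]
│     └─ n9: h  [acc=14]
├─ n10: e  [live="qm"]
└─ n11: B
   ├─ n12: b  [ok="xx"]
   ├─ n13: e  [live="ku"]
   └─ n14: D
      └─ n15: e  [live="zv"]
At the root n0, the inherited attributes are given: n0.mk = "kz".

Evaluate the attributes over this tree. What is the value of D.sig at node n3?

1. n0.mk = "kz"  [given at root]
2. n1.mk = "kzv"  [S₀.mk ++ "v"]
3. n2.live = "mw"  [terminal]
4. n3.idx = "mwkzv"  [e.live ++ S.mk]
5. n4.live = "vy"  [terminal]
6. n5.live = "pk"  [terminal]
7. n6.acc = -9  [terminal]
8. n3.tag = 0  [0]
9. n3.mk = "pvy"  ["p" ++ e₀.live]
10. n3.sig = "mwkzvv"  [D.idx ++ "v"]
11. n8.ok = "uu"  [terminal]
12. n9.acc = 14  [terminal]
13. n7.hot = true  [h.acc > 13]
14. n7.acc = false  [h.acc > 14]
15. n7.tag = "nz"  ["nz"]
16. n1.acc = true  [true]
17. n10.live = "qm"  [terminal]
18. n12.ok = "xx"  [terminal]
19. n13.live = "ku"  [terminal]
20. n14.idx = "xxku"  [b.ok ++ e.live]
21. n15.live = "zv"  [terminal]
22. n14.tag = -4  [-4]
23. n14.mk = "yzv"  ["y" ++ e.live]
24. n14.sig = "zvxxku"  [e.live ++ D.idx]
25. n11.hot = true  [D.tag > -5]
26. n11.acc = false  [D.tag > -4]
27. n11.tag = "mz"  ["mz"]
28. n0.acc = false  [S₁.acc == false]

"mwkzvv"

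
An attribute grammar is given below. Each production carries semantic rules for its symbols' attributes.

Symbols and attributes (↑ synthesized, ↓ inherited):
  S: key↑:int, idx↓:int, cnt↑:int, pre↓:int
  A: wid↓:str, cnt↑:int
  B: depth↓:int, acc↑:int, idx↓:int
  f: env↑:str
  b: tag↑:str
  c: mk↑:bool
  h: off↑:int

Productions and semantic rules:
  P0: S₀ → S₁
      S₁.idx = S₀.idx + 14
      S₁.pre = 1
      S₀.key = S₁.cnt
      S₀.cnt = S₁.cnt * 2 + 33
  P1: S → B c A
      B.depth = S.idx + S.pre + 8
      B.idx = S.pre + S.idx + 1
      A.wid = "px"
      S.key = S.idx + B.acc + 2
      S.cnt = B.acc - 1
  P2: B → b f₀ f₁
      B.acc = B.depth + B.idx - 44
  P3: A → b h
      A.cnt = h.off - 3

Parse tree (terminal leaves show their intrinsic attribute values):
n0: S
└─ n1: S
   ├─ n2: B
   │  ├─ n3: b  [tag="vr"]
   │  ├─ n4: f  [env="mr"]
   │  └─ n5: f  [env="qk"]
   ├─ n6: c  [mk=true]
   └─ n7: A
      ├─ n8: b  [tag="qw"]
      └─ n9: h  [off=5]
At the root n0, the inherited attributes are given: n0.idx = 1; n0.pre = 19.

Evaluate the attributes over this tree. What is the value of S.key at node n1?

1. n0.idx = 1  [given at root]
2. n0.pre = 19  [given at root]
3. n1.idx = 15  [S₀.idx + 14]
4. n1.pre = 1  [1]
5. n2.depth = 24  [S.idx + S.pre + 8]
6. n2.idx = 17  [S.pre + S.idx + 1]
7. n3.tag = "vr"  [terminal]
8. n4.env = "mr"  [terminal]
9. n5.env = "qk"  [terminal]
10. n2.acc = -3  [B.depth + B.idx - 44]
11. n6.mk = true  [terminal]
12. n7.wid = "px"  ["px"]
13. n8.tag = "qw"  [terminal]
14. n9.off = 5  [terminal]
15. n7.cnt = 2  [h.off - 3]
16. n1.key = 14  [S.idx + B.acc + 2]
17. n1.cnt = -4  [B.acc - 1]
18. n0.key = -4  [S₁.cnt]
19. n0.cnt = 25  [S₁.cnt * 2 + 33]

14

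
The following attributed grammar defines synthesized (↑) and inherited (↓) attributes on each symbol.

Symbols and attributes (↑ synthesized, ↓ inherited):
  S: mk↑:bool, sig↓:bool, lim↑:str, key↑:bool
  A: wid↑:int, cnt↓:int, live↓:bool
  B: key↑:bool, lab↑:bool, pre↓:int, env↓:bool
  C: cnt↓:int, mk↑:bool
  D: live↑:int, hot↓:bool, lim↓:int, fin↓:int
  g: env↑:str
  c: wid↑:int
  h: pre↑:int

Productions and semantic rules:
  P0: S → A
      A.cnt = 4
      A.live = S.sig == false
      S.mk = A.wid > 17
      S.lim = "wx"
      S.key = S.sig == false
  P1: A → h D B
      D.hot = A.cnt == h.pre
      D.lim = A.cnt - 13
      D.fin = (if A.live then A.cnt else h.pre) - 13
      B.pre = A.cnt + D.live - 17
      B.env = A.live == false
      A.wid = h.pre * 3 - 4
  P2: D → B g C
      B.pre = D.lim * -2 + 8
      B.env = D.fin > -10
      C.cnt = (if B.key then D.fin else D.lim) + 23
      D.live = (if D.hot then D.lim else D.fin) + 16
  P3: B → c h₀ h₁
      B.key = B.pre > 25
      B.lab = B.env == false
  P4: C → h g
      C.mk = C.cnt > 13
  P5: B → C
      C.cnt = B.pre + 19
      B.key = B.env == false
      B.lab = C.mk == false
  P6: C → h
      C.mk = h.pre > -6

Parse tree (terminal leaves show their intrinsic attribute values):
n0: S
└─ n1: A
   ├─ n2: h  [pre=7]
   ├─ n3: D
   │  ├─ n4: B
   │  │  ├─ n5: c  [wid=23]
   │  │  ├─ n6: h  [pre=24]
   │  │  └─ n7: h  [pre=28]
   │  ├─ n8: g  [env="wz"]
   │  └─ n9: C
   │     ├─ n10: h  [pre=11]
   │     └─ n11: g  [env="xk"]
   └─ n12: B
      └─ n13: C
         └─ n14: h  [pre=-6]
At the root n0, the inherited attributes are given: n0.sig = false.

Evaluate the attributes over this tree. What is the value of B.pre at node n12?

1. n0.sig = false  [given at root]
2. n1.cnt = 4  [4]
3. n1.live = true  [S.sig == false]
4. n2.pre = 7  [terminal]
5. n3.hot = false  [A.cnt == h.pre]
6. n3.lim = -9  [A.cnt - 13]
7. n3.fin = -9  [(if A.live then A.cnt else h.pre) - 13]
8. n4.pre = 26  [D.lim * -2 + 8]
9. n4.env = true  [D.fin > -10]
10. n5.wid = 23  [terminal]
11. n6.pre = 24  [terminal]
12. n7.pre = 28  [terminal]
13. n4.key = true  [B.pre > 25]
14. n4.lab = false  [B.env == false]
15. n8.env = "wz"  [terminal]
16. n9.cnt = 14  [(if B.key then D.fin else D.lim) + 23]
17. n10.pre = 11  [terminal]
18. n11.env = "xk"  [terminal]
19. n9.mk = true  [C.cnt > 13]
20. n3.live = 7  [(if D.hot then D.lim else D.fin) + 16]
21. n12.pre = -6  [A.cnt + D.live - 17]
22. n12.env = false  [A.live == false]
23. n13.cnt = 13  [B.pre + 19]
24. n14.pre = -6  [terminal]
25. n13.mk = false  [h.pre > -6]
26. n12.key = true  [B.env == false]
27. n12.lab = true  [C.mk == false]
28. n1.wid = 17  [h.pre * 3 - 4]
29. n0.mk = false  [A.wid > 17]
30. n0.lim = "wx"  ["wx"]
31. n0.key = true  [S.sig == false]

-6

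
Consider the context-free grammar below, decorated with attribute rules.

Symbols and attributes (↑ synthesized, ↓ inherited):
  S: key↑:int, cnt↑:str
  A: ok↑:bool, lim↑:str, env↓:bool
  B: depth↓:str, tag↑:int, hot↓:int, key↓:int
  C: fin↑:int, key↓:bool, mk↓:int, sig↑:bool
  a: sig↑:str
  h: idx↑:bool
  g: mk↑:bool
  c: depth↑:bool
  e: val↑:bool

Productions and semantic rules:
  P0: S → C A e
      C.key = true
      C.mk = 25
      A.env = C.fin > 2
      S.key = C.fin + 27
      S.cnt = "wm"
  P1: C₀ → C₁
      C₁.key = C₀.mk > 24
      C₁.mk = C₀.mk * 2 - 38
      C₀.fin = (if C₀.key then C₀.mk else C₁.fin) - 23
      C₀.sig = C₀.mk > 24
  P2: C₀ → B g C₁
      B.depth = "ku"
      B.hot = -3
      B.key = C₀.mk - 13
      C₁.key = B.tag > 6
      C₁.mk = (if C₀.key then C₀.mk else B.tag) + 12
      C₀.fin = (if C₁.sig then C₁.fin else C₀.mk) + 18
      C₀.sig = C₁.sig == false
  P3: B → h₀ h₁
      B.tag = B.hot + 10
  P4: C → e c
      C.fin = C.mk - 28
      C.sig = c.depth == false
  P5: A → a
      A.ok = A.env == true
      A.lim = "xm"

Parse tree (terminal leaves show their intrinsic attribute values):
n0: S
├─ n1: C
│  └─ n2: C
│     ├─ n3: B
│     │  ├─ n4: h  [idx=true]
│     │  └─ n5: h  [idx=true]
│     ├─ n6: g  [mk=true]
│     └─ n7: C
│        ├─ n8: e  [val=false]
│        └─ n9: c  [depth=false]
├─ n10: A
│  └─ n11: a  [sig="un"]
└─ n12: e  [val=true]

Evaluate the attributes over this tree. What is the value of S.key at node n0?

1. n1.key = true  [true]
2. n1.mk = 25  [25]
3. n2.key = true  [C₀.mk > 24]
4. n2.mk = 12  [C₀.mk * 2 - 38]
5. n3.depth = "ku"  ["ku"]
6. n3.hot = -3  [-3]
7. n3.key = -1  [C₀.mk - 13]
8. n4.idx = true  [terminal]
9. n5.idx = true  [terminal]
10. n3.tag = 7  [B.hot + 10]
11. n6.mk = true  [terminal]
12. n7.key = true  [B.tag > 6]
13. n7.mk = 24  [(if C₀.key then C₀.mk else B.tag) + 12]
14. n8.val = false  [terminal]
15. n9.depth = false  [terminal]
16. n7.fin = -4  [C.mk - 28]
17. n7.sig = true  [c.depth == false]
18. n2.fin = 14  [(if C₁.sig then C₁.fin else C₀.mk) + 18]
19. n2.sig = false  [C₁.sig == false]
20. n1.fin = 2  [(if C₀.key then C₀.mk else C₁.fin) - 23]
21. n1.sig = true  [C₀.mk > 24]
22. n10.env = false  [C.fin > 2]
23. n11.sig = "un"  [terminal]
24. n10.ok = false  [A.env == true]
25. n10.lim = "xm"  ["xm"]
26. n12.val = true  [terminal]
27. n0.key = 29  [C.fin + 27]
28. n0.cnt = "wm"  ["wm"]

29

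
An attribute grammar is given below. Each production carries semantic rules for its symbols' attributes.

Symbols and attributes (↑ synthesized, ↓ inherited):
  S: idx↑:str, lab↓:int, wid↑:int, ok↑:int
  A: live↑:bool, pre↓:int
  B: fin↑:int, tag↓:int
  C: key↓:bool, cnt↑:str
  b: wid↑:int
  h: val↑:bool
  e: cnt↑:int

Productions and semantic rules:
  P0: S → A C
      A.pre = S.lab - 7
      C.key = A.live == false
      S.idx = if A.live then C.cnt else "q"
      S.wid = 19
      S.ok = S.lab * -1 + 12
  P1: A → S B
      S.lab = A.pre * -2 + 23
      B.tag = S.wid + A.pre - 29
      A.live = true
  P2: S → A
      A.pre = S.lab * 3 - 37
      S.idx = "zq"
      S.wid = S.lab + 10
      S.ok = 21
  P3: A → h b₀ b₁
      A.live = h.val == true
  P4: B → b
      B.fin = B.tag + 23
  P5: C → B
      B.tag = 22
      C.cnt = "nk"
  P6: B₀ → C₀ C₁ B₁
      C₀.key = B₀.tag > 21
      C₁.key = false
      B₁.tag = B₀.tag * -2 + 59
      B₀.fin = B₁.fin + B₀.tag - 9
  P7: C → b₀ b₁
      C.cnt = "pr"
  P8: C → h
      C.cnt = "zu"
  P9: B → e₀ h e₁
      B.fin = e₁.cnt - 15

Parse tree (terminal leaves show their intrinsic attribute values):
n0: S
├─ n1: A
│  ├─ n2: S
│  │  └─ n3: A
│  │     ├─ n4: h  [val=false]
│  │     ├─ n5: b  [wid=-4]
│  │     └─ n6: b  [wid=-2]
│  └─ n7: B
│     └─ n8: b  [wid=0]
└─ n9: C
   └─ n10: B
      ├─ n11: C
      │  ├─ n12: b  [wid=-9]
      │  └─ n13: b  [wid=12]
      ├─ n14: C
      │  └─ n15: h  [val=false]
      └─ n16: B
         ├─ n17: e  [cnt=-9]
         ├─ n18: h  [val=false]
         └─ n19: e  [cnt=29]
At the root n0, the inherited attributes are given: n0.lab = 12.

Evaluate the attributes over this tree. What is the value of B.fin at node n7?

22

1. n0.lab = 12  [given at root]
2. n1.pre = 5  [S.lab - 7]
3. n2.lab = 13  [A.pre * -2 + 23]
4. n3.pre = 2  [S.lab * 3 - 37]
5. n4.val = false  [terminal]
6. n5.wid = -4  [terminal]
7. n6.wid = -2  [terminal]
8. n3.live = false  [h.val == true]
9. n2.idx = "zq"  ["zq"]
10. n2.wid = 23  [S.lab + 10]
11. n2.ok = 21  [21]
12. n7.tag = -1  [S.wid + A.pre - 29]
13. n8.wid = 0  [terminal]
14. n7.fin = 22  [B.tag + 23]
15. n1.live = true  [true]
16. n9.key = false  [A.live == false]
17. n10.tag = 22  [22]
18. n11.key = true  [B₀.tag > 21]
19. n12.wid = -9  [terminal]
20. n13.wid = 12  [terminal]
21. n11.cnt = "pr"  ["pr"]
22. n14.key = false  [false]
23. n15.val = false  [terminal]
24. n14.cnt = "zu"  ["zu"]
25. n16.tag = 15  [B₀.tag * -2 + 59]
26. n17.cnt = -9  [terminal]
27. n18.val = false  [terminal]
28. n19.cnt = 29  [terminal]
29. n16.fin = 14  [e₁.cnt - 15]
30. n10.fin = 27  [B₁.fin + B₀.tag - 9]
31. n9.cnt = "nk"  ["nk"]
32. n0.idx = "nk"  [if A.live then C.cnt else "q"]
33. n0.wid = 19  [19]
34. n0.ok = 0  [S.lab * -1 + 12]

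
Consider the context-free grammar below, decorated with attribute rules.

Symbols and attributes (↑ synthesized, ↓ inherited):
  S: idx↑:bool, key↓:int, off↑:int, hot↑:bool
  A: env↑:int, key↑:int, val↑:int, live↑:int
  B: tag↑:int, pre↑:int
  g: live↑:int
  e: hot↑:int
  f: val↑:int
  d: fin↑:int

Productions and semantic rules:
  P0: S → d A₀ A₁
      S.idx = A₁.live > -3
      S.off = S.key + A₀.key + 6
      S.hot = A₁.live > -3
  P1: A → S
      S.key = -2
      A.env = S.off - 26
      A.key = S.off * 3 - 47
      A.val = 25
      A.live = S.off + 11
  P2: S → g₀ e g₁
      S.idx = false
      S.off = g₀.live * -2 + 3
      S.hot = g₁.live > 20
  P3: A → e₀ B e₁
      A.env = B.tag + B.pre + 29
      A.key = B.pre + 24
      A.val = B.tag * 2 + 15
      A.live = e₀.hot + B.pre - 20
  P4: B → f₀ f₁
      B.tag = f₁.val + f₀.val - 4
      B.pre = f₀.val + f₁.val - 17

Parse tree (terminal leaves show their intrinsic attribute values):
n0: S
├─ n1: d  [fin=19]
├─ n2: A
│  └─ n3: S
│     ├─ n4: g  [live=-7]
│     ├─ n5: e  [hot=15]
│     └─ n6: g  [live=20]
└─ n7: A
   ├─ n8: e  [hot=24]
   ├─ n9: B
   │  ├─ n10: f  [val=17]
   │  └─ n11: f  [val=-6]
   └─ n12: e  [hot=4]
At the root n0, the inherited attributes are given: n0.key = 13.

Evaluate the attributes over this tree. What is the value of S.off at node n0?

1. n0.key = 13  [given at root]
2. n1.fin = 19  [terminal]
3. n3.key = -2  [-2]
4. n4.live = -7  [terminal]
5. n5.hot = 15  [terminal]
6. n6.live = 20  [terminal]
7. n3.idx = false  [false]
8. n3.off = 17  [g₀.live * -2 + 3]
9. n3.hot = false  [g₁.live > 20]
10. n2.env = -9  [S.off - 26]
11. n2.key = 4  [S.off * 3 - 47]
12. n2.val = 25  [25]
13. n2.live = 28  [S.off + 11]
14. n8.hot = 24  [terminal]
15. n10.val = 17  [terminal]
16. n11.val = -6  [terminal]
17. n9.tag = 7  [f₁.val + f₀.val - 4]
18. n9.pre = -6  [f₀.val + f₁.val - 17]
19. n12.hot = 4  [terminal]
20. n7.env = 30  [B.tag + B.pre + 29]
21. n7.key = 18  [B.pre + 24]
22. n7.val = 29  [B.tag * 2 + 15]
23. n7.live = -2  [e₀.hot + B.pre - 20]
24. n0.idx = true  [A₁.live > -3]
25. n0.off = 23  [S.key + A₀.key + 6]
26. n0.hot = true  [A₁.live > -3]

23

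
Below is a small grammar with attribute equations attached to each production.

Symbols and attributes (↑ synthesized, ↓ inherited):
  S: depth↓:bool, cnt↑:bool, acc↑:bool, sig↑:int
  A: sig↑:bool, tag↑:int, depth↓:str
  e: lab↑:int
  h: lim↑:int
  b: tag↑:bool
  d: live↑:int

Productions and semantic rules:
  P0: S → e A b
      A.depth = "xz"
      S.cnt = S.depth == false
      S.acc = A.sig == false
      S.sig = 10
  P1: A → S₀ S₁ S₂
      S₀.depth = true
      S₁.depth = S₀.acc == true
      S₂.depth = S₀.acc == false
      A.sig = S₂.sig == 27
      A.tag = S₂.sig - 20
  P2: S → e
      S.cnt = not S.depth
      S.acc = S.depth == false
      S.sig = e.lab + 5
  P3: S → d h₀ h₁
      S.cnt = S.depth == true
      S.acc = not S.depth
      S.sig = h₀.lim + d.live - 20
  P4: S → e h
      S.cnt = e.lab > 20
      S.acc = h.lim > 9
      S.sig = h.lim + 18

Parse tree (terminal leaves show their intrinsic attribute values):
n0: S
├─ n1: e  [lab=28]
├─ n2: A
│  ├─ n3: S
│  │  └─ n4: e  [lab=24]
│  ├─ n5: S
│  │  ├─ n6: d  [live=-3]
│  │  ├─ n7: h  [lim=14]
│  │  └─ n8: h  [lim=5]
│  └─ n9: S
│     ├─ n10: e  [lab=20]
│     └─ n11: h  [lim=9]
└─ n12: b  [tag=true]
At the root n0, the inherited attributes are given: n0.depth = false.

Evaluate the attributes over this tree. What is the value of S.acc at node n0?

false

1. n0.depth = false  [given at root]
2. n1.lab = 28  [terminal]
3. n2.depth = "xz"  ["xz"]
4. n3.depth = true  [true]
5. n4.lab = 24  [terminal]
6. n3.cnt = false  [not S.depth]
7. n3.acc = false  [S.depth == false]
8. n3.sig = 29  [e.lab + 5]
9. n5.depth = false  [S₀.acc == true]
10. n6.live = -3  [terminal]
11. n7.lim = 14  [terminal]
12. n8.lim = 5  [terminal]
13. n5.cnt = false  [S.depth == true]
14. n5.acc = true  [not S.depth]
15. n5.sig = -9  [h₀.lim + d.live - 20]
16. n9.depth = true  [S₀.acc == false]
17. n10.lab = 20  [terminal]
18. n11.lim = 9  [terminal]
19. n9.cnt = false  [e.lab > 20]
20. n9.acc = false  [h.lim > 9]
21. n9.sig = 27  [h.lim + 18]
22. n2.sig = true  [S₂.sig == 27]
23. n2.tag = 7  [S₂.sig - 20]
24. n12.tag = true  [terminal]
25. n0.cnt = true  [S.depth == false]
26. n0.acc = false  [A.sig == false]
27. n0.sig = 10  [10]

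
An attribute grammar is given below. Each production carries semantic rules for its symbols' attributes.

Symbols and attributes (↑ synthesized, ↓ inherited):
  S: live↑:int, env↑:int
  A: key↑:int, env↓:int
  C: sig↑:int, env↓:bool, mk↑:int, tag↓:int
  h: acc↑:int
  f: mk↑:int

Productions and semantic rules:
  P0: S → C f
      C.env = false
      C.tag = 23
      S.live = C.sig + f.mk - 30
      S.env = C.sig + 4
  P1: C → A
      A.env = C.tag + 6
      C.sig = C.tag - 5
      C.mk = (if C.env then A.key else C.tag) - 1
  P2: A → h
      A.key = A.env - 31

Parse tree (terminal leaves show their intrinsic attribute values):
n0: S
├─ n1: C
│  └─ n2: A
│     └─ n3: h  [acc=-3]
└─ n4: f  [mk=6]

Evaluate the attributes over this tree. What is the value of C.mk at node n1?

22

1. n1.env = false  [false]
2. n1.tag = 23  [23]
3. n2.env = 29  [C.tag + 6]
4. n3.acc = -3  [terminal]
5. n2.key = -2  [A.env - 31]
6. n1.sig = 18  [C.tag - 5]
7. n1.mk = 22  [(if C.env then A.key else C.tag) - 1]
8. n4.mk = 6  [terminal]
9. n0.live = -6  [C.sig + f.mk - 30]
10. n0.env = 22  [C.sig + 4]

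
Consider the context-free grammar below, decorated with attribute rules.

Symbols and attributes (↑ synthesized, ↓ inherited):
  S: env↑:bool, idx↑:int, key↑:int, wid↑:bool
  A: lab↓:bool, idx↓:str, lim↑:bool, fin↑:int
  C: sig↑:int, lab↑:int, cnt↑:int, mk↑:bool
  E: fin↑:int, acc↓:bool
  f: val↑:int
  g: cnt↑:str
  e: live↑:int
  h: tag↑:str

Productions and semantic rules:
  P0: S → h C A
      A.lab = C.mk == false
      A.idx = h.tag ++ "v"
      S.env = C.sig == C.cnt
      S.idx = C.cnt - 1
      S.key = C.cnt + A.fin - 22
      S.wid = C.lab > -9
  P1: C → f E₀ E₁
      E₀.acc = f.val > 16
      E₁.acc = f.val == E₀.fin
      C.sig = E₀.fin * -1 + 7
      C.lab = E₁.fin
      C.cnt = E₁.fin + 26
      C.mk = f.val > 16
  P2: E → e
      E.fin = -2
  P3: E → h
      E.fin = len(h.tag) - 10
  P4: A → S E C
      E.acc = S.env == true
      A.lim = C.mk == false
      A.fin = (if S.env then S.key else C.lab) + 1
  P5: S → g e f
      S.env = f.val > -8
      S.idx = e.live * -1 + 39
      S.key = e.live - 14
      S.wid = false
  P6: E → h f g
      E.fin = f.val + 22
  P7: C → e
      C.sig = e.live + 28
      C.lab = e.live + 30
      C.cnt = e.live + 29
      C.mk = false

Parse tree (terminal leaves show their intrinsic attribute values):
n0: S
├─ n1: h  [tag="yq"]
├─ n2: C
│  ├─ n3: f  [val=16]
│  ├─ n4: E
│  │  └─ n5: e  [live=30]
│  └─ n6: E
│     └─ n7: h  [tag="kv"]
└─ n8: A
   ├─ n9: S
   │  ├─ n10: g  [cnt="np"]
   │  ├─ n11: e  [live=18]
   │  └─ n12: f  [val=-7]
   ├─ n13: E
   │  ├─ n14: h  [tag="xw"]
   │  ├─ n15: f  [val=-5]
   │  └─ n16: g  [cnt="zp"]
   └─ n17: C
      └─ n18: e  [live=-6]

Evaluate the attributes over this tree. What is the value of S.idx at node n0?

1. n1.tag = "yq"  [terminal]
2. n3.val = 16  [terminal]
3. n4.acc = false  [f.val > 16]
4. n5.live = 30  [terminal]
5. n4.fin = -2  [-2]
6. n6.acc = false  [f.val == E₀.fin]
7. n7.tag = "kv"  [terminal]
8. n6.fin = -8  [len(h.tag) - 10]
9. n2.sig = 9  [E₀.fin * -1 + 7]
10. n2.lab = -8  [E₁.fin]
11. n2.cnt = 18  [E₁.fin + 26]
12. n2.mk = false  [f.val > 16]
13. n8.lab = true  [C.mk == false]
14. n8.idx = "yqv"  [h.tag ++ "v"]
15. n10.cnt = "np"  [terminal]
16. n11.live = 18  [terminal]
17. n12.val = -7  [terminal]
18. n9.env = true  [f.val > -8]
19. n9.idx = 21  [e.live * -1 + 39]
20. n9.key = 4  [e.live - 14]
21. n9.wid = false  [false]
22. n13.acc = true  [S.env == true]
23. n14.tag = "xw"  [terminal]
24. n15.val = -5  [terminal]
25. n16.cnt = "zp"  [terminal]
26. n13.fin = 17  [f.val + 22]
27. n18.live = -6  [terminal]
28. n17.sig = 22  [e.live + 28]
29. n17.lab = 24  [e.live + 30]
30. n17.cnt = 23  [e.live + 29]
31. n17.mk = false  [false]
32. n8.lim = true  [C.mk == false]
33. n8.fin = 5  [(if S.env then S.key else C.lab) + 1]
34. n0.env = false  [C.sig == C.cnt]
35. n0.idx = 17  [C.cnt - 1]
36. n0.key = 1  [C.cnt + A.fin - 22]
37. n0.wid = true  [C.lab > -9]

17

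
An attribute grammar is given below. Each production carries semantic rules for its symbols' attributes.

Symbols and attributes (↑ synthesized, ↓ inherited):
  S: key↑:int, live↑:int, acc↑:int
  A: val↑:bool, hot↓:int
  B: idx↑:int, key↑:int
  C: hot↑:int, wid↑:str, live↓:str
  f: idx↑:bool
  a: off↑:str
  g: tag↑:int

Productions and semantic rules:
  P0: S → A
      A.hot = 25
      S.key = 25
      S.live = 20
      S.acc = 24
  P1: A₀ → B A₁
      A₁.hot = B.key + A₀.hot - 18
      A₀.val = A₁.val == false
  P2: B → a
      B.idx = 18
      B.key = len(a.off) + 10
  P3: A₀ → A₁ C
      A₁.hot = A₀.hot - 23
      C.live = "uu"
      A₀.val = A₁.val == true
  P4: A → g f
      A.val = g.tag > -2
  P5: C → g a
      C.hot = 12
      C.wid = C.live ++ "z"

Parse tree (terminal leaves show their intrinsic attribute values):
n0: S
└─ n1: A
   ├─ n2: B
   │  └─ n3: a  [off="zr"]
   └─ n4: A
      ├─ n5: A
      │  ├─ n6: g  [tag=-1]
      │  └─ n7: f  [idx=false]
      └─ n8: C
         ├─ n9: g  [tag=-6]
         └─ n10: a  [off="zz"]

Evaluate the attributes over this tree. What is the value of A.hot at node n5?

1. n1.hot = 25  [25]
2. n3.off = "zr"  [terminal]
3. n2.idx = 18  [18]
4. n2.key = 12  [len(a.off) + 10]
5. n4.hot = 19  [B.key + A₀.hot - 18]
6. n5.hot = -4  [A₀.hot - 23]
7. n6.tag = -1  [terminal]
8. n7.idx = false  [terminal]
9. n5.val = true  [g.tag > -2]
10. n8.live = "uu"  ["uu"]
11. n9.tag = -6  [terminal]
12. n10.off = "zz"  [terminal]
13. n8.hot = 12  [12]
14. n8.wid = "uuz"  [C.live ++ "z"]
15. n4.val = true  [A₁.val == true]
16. n1.val = false  [A₁.val == false]
17. n0.key = 25  [25]
18. n0.live = 20  [20]
19. n0.acc = 24  [24]

-4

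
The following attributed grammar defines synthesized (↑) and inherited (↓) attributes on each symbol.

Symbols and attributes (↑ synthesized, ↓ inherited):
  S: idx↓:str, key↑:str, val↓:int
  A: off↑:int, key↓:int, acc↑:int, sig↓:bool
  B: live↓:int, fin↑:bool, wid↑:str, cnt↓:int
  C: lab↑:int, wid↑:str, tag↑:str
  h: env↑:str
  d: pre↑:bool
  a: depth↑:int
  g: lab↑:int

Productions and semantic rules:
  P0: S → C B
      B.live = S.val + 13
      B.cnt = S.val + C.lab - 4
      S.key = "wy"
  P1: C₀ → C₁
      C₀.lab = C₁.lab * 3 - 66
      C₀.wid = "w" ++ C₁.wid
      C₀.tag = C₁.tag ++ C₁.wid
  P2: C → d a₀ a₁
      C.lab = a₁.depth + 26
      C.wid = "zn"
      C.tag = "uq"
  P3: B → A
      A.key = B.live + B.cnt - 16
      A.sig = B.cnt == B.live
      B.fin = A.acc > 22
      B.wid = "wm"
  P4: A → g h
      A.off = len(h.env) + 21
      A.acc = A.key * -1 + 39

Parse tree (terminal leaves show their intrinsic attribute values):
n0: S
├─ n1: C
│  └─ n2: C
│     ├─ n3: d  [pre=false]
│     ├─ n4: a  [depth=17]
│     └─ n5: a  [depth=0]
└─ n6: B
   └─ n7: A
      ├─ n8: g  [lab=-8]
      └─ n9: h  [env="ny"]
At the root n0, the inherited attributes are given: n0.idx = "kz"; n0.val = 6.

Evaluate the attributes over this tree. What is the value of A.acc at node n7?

1. n0.idx = "kz"  [given at root]
2. n0.val = 6  [given at root]
3. n3.pre = false  [terminal]
4. n4.depth = 17  [terminal]
5. n5.depth = 0  [terminal]
6. n2.lab = 26  [a₁.depth + 26]
7. n2.wid = "zn"  ["zn"]
8. n2.tag = "uq"  ["uq"]
9. n1.lab = 12  [C₁.lab * 3 - 66]
10. n1.wid = "wzn"  ["w" ++ C₁.wid]
11. n1.tag = "uqzn"  [C₁.tag ++ C₁.wid]
12. n6.live = 19  [S.val + 13]
13. n6.cnt = 14  [S.val + C.lab - 4]
14. n7.key = 17  [B.live + B.cnt - 16]
15. n7.sig = false  [B.cnt == B.live]
16. n8.lab = -8  [terminal]
17. n9.env = "ny"  [terminal]
18. n7.off = 23  [len(h.env) + 21]
19. n7.acc = 22  [A.key * -1 + 39]
20. n6.fin = false  [A.acc > 22]
21. n6.wid = "wm"  ["wm"]
22. n0.key = "wy"  ["wy"]

22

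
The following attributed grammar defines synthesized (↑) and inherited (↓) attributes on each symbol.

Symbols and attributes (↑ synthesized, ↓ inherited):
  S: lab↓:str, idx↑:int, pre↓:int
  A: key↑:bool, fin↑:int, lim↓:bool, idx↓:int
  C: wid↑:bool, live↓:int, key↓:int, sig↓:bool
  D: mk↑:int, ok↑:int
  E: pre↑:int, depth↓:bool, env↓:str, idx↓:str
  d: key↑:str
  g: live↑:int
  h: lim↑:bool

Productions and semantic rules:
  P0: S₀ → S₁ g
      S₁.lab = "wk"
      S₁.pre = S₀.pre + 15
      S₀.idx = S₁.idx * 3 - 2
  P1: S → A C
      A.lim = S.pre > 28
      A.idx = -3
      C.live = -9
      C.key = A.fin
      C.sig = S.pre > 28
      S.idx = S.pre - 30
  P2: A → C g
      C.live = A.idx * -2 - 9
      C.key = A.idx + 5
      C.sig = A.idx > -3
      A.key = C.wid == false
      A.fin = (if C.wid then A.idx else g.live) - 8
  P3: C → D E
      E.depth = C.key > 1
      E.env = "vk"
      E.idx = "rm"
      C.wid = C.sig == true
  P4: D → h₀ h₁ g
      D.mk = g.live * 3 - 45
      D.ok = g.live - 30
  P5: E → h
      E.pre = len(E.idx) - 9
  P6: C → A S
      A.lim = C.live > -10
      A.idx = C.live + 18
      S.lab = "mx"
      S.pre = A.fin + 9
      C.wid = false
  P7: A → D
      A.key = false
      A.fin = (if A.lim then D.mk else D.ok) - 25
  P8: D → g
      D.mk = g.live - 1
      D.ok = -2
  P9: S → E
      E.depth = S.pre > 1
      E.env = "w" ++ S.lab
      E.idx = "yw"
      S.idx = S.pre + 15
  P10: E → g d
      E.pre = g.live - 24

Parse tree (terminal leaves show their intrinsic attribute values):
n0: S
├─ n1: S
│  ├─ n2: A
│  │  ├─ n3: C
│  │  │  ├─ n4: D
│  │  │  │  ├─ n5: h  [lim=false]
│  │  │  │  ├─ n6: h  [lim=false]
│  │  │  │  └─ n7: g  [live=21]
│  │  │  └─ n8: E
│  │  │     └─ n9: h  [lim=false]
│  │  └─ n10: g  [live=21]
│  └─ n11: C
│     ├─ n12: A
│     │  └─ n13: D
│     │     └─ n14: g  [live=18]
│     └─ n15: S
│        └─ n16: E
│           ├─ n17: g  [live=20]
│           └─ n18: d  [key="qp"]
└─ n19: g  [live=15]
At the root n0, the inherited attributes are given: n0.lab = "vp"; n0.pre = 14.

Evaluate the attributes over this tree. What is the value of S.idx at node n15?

16

1. n0.lab = "vp"  [given at root]
2. n0.pre = 14  [given at root]
3. n1.lab = "wk"  ["wk"]
4. n1.pre = 29  [S₀.pre + 15]
5. n2.lim = true  [S.pre > 28]
6. n2.idx = -3  [-3]
7. n3.live = -3  [A.idx * -2 - 9]
8. n3.key = 2  [A.idx + 5]
9. n3.sig = false  [A.idx > -3]
10. n5.lim = false  [terminal]
11. n6.lim = false  [terminal]
12. n7.live = 21  [terminal]
13. n4.mk = 18  [g.live * 3 - 45]
14. n4.ok = -9  [g.live - 30]
15. n8.depth = true  [C.key > 1]
16. n8.env = "vk"  ["vk"]
17. n8.idx = "rm"  ["rm"]
18. n9.lim = false  [terminal]
19. n8.pre = -7  [len(E.idx) - 9]
20. n3.wid = false  [C.sig == true]
21. n10.live = 21  [terminal]
22. n2.key = true  [C.wid == false]
23. n2.fin = 13  [(if C.wid then A.idx else g.live) - 8]
24. n11.live = -9  [-9]
25. n11.key = 13  [A.fin]
26. n11.sig = true  [S.pre > 28]
27. n12.lim = true  [C.live > -10]
28. n12.idx = 9  [C.live + 18]
29. n14.live = 18  [terminal]
30. n13.mk = 17  [g.live - 1]
31. n13.ok = -2  [-2]
32. n12.key = false  [false]
33. n12.fin = -8  [(if A.lim then D.mk else D.ok) - 25]
34. n15.lab = "mx"  ["mx"]
35. n15.pre = 1  [A.fin + 9]
36. n16.depth = false  [S.pre > 1]
37. n16.env = "wmx"  ["w" ++ S.lab]
38. n16.idx = "yw"  ["yw"]
39. n17.live = 20  [terminal]
40. n18.key = "qp"  [terminal]
41. n16.pre = -4  [g.live - 24]
42. n15.idx = 16  [S.pre + 15]
43. n11.wid = false  [false]
44. n1.idx = -1  [S.pre - 30]
45. n19.live = 15  [terminal]
46. n0.idx = -5  [S₁.idx * 3 - 2]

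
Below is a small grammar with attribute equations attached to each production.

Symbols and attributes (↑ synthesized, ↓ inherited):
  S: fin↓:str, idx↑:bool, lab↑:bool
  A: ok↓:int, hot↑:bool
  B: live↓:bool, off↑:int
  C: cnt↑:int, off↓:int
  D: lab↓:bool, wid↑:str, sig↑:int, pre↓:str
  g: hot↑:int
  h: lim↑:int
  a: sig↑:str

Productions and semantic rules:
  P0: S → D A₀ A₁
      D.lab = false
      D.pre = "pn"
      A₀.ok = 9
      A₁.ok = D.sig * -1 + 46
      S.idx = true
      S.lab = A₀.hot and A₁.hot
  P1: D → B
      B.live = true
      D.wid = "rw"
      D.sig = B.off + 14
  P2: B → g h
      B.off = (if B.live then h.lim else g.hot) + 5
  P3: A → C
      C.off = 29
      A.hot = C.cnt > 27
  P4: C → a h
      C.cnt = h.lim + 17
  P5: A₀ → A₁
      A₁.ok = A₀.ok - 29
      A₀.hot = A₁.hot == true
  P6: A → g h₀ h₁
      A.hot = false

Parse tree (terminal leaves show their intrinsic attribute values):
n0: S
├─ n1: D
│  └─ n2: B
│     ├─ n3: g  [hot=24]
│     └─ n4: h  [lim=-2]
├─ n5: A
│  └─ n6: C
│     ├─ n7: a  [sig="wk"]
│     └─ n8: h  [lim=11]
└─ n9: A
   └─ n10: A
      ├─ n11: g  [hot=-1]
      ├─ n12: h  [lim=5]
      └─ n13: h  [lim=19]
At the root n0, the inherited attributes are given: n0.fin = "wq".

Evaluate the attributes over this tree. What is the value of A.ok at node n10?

1. n0.fin = "wq"  [given at root]
2. n1.lab = false  [false]
3. n1.pre = "pn"  ["pn"]
4. n2.live = true  [true]
5. n3.hot = 24  [terminal]
6. n4.lim = -2  [terminal]
7. n2.off = 3  [(if B.live then h.lim else g.hot) + 5]
8. n1.wid = "rw"  ["rw"]
9. n1.sig = 17  [B.off + 14]
10. n5.ok = 9  [9]
11. n6.off = 29  [29]
12. n7.sig = "wk"  [terminal]
13. n8.lim = 11  [terminal]
14. n6.cnt = 28  [h.lim + 17]
15. n5.hot = true  [C.cnt > 27]
16. n9.ok = 29  [D.sig * -1 + 46]
17. n10.ok = 0  [A₀.ok - 29]
18. n11.hot = -1  [terminal]
19. n12.lim = 5  [terminal]
20. n13.lim = 19  [terminal]
21. n10.hot = false  [false]
22. n9.hot = false  [A₁.hot == true]
23. n0.idx = true  [true]
24. n0.lab = false  [A₀.hot and A₁.hot]

0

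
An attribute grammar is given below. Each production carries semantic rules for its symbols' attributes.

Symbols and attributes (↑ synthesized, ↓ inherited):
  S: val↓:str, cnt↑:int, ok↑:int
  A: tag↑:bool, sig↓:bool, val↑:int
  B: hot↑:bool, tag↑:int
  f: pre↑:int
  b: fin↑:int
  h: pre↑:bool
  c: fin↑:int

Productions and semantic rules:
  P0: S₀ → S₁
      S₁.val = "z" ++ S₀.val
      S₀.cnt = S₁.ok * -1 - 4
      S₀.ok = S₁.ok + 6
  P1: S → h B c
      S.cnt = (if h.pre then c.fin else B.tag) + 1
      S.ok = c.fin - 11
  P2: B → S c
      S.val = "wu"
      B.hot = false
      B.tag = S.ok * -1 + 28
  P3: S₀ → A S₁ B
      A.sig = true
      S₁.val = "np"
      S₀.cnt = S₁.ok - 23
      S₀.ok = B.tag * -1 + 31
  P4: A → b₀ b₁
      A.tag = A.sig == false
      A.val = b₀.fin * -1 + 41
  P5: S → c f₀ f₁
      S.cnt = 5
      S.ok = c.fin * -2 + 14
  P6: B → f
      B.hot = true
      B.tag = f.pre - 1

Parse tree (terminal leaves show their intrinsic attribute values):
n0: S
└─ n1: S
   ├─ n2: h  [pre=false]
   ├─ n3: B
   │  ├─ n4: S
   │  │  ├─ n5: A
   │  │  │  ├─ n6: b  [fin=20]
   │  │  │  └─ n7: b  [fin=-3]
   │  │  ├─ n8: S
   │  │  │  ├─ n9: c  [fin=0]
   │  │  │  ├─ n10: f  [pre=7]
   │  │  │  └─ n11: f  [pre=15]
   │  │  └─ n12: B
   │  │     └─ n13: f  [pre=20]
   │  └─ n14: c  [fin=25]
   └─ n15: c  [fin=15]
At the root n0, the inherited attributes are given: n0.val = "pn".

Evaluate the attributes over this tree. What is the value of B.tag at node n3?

16

1. n0.val = "pn"  [given at root]
2. n1.val = "zpn"  ["z" ++ S₀.val]
3. n2.pre = false  [terminal]
4. n4.val = "wu"  ["wu"]
5. n5.sig = true  [true]
6. n6.fin = 20  [terminal]
7. n7.fin = -3  [terminal]
8. n5.tag = false  [A.sig == false]
9. n5.val = 21  [b₀.fin * -1 + 41]
10. n8.val = "np"  ["np"]
11. n9.fin = 0  [terminal]
12. n10.pre = 7  [terminal]
13. n11.pre = 15  [terminal]
14. n8.cnt = 5  [5]
15. n8.ok = 14  [c.fin * -2 + 14]
16. n13.pre = 20  [terminal]
17. n12.hot = true  [true]
18. n12.tag = 19  [f.pre - 1]
19. n4.cnt = -9  [S₁.ok - 23]
20. n4.ok = 12  [B.tag * -1 + 31]
21. n14.fin = 25  [terminal]
22. n3.hot = false  [false]
23. n3.tag = 16  [S.ok * -1 + 28]
24. n15.fin = 15  [terminal]
25. n1.cnt = 17  [(if h.pre then c.fin else B.tag) + 1]
26. n1.ok = 4  [c.fin - 11]
27. n0.cnt = -8  [S₁.ok * -1 - 4]
28. n0.ok = 10  [S₁.ok + 6]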